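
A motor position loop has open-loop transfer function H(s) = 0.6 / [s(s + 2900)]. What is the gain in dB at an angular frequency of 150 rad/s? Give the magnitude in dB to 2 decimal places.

|j150 + 2900| = √(150² + 2900²) = 2904
|j150| = 150
|H(j150)| = 0.6 / (2904 × 150) = 1.3775e-06
20 log₁₀(1.3775e-06) = -117.218 dB

-117.22 dB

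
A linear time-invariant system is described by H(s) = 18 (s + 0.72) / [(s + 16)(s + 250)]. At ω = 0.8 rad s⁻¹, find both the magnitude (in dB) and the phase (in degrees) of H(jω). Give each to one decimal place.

|H| = -46.3 dB, ∠H = 45.0°

|j0.8 + 0.72| = √(0.8² + 0.72²) = 1.076
|j0.8 + 16| = √(0.8² + 16²) = 16.02
|j0.8 + 250| = √(0.8² + 250²) = 250
|H(j0.8)| = 18 × 1.076 / (16.02 × 250) = 0.0048372
20 log₁₀(0.0048372) = -46.31 dB
∠(j0.8 + 0.72) = arctan(0.8/0.72) = 48.01°
∠(j0.8 + 16) = arctan(0.8/16) = 2.86°
∠(j0.8 + 250) = arctan(0.8/250) = 0.18°
∠H(j0.8) = 48.01° − (2.86° + 0.18°) = 44.97°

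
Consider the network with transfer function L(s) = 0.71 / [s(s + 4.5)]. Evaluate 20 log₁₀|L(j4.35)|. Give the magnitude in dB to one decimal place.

-31.7 dB

|j4.35 + 4.5| = √(4.35² + 4.5²) = 6.259
|j4.35| = 4.35
|L(j4.35)| = 0.71 / (6.259 × 4.35) = 0.026078
20 log₁₀(0.026078) = -31.67 dB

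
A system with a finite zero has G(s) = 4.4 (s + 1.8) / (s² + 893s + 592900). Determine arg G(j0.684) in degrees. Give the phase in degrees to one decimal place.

20.7°

∠(j0.684 + 1.8) = arctan(0.684/1.8) = 20.81°
∠[(j0.684)² + 893(j0.684) + 592900] = ∠[5.929e+05 + j610.81] = 0.06°
∠G(j0.684) = 20.81° − 0.06° = 20.75°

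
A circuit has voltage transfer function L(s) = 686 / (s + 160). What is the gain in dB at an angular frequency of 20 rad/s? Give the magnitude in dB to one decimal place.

12.6 dB

|j20 + 160| = √(20² + 160²) = 161.2
|L(j20)| = 686 / 161.2 = 4.2544
20 log₁₀(4.2544) = 12.58 dB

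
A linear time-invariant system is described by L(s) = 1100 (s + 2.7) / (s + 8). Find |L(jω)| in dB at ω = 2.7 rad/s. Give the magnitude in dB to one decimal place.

53.9 dB

|j2.7 + 2.7| = √(2.7² + 2.7²) = 3.818
|j2.7 + 8| = √(2.7² + 8²) = 8.443
|L(j2.7)| = 1100 × 3.818 / 8.443 = 497.46
20 log₁₀(497.46) = 53.94 dB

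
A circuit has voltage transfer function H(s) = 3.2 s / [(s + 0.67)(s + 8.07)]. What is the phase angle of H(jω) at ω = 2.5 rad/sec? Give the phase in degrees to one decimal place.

∠(j2.5) = 90.00°
∠(j2.5 + 0.67) = arctan(2.5/0.67) = 75.00°
∠(j2.5 + 8.07) = arctan(2.5/8.07) = 17.21°
∠H(j2.5) = 90.00° − (75.00° + 17.21°) = -2.21°

-2.2°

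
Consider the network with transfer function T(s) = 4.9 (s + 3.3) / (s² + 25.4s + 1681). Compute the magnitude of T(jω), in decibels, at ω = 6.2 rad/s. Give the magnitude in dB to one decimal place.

-33.6 dB

|j6.2 + 3.3| = √(6.2² + 3.3²) = 7.024
|(j6.2)² + 25.4(j6.2) + 1681| = |1642.6 + j157.48| = 1650
|T(j6.2)| = 4.9 × 7.024 / 1650 = 0.020857
20 log₁₀(0.020857) = -33.62 dB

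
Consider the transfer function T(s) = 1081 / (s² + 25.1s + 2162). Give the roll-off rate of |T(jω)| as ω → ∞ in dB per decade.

-40 dB/decade

With 0 zeros and 2 poles, the high-frequency asymptotic slope is 20 × (0 − 2) = -40 dB/decade.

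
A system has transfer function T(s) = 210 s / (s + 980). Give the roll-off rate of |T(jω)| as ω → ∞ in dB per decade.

With 1 zero and 1 pole, the high-frequency asymptotic slope is 20 × (1 − 1) = 0 dB/decade.

0 dB/decade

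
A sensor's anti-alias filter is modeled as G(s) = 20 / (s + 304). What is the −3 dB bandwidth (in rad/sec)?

304 rad/sec

For a single-pole low-pass, the −3 dB point is at the pole: ω = 304 rad/sec.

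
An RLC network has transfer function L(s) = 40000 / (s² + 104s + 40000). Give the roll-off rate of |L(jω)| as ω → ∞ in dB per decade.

-40 dB/decade

With 0 zeros and 2 poles, the high-frequency asymptotic slope is 20 × (0 − 2) = -40 dB/decade.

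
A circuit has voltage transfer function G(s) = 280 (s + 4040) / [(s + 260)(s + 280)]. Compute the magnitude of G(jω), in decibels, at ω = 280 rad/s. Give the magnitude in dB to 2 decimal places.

17.49 dB

|j280 + 4040| = √(280² + 4040²) = 4050
|j280 + 260| = √(280² + 260²) = 382.1
|j280 + 280| = √(280² + 280²) = 396
|G(j280)| = 280 × 4050 / (382.1 × 396) = 7.4943
20 log₁₀(7.4943) = 17.495 dB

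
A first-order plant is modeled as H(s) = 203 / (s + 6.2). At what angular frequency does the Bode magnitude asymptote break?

The single real pole at s = −6.2 gives a corner at ω = 6.2 rad/s.

6.2 rad/s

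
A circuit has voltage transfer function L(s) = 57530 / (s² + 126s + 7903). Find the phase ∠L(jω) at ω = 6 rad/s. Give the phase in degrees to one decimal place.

-5.5 deg

∠[(j6)² + 126(j6) + 7903] = ∠[7867 + j756] = 5.49°
∠L(j6) = −5.49° = -5.49°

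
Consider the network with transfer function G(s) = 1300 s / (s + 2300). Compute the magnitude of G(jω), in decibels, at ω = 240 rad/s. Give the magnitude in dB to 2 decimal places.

42.60 dB

|j240| = 240
|j240 + 2300| = √(240² + 2300²) = 2312
|G(j240)| = 1300 × 240 / 2312 = 134.92
20 log₁₀(134.92) = 42.602 dB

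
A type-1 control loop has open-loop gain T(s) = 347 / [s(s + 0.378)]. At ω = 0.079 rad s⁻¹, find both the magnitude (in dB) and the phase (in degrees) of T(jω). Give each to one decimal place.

|T| = 81.1 dB, ∠T = -101.8 deg

|j0.079 + 0.378| = √(0.079² + 0.378²) = 0.3862
|j0.079| = 0.079
|T(j0.079)| = 347 / (0.3862 × 0.079) = 11374
20 log₁₀(11374) = 81.12 dB
∠(j0.079 + 0.378) = arctan(0.079/0.378) = 11.80°
∠(j0.079) = 90.00°
∠T(j0.079) = − (11.80° + 90.00°) = -101.80°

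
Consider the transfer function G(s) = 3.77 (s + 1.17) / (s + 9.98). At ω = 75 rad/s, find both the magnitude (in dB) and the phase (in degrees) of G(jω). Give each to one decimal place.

|j75 + 1.17| = √(75² + 1.17²) = 75.01
|j75 + 9.98| = √(75² + 9.98²) = 75.66
|G(j75)| = 3.77 × 75.01 / 75.66 = 3.7375
20 log₁₀(3.7375) = 11.45 dB
∠(j75 + 1.17) = arctan(75/1.17) = 89.11°
∠(j75 + 9.98) = arctan(75/9.98) = 82.42°
∠G(j75) = 89.11° − 82.42° = 6.69°

|G| = 11.5 dB, ∠G = 6.7 deg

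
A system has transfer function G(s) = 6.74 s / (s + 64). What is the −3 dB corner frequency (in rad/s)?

For a single-pole high-pass, the −3 dB point is at the pole: ω = 64 rad/s.

64 rad/s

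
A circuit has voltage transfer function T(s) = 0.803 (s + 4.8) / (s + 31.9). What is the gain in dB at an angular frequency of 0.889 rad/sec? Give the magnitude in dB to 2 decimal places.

-18.21 dB

|j0.889 + 4.8| = √(0.889² + 4.8²) = 4.882
|j0.889 + 31.9| = √(0.889² + 31.9²) = 31.91
|T(j0.889)| = 0.803 × 4.882 / 31.91 = 0.12283
20 log₁₀(0.12283) = -18.214 dB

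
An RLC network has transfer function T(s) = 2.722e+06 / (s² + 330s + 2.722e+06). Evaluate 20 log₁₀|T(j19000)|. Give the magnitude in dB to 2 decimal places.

-42.39 dB

|(j19000)² + 330(j19000) + 2.722e+06| = |-3.5828e+08 + j6.27e+06| = 3.583e+08
|T(j19000)| = 2.722e+06 / 3.583e+08 = 0.0075963
20 log₁₀(0.0075963) = -42.388 dB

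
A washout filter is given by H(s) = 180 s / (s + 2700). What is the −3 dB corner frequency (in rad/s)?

2700 rad/s

For a single-pole high-pass, the −3 dB point is at the pole: ω = 2700 rad/s.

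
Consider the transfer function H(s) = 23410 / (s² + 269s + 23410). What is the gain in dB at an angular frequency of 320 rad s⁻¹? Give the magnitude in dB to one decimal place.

-14.0 dB

|(j320)² + 269(j320) + 23410| = |-78990 + j86080| = 1.168e+05
|H(j320)| = 23410 / 1.168e+05 = 0.20038
20 log₁₀(0.20038) = -13.96 dB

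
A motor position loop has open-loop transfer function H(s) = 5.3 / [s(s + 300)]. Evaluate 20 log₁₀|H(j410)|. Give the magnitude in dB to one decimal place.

-91.9 dB

|j410 + 300| = √(410² + 300²) = 508
|j410| = 410
|H(j410)| = 5.3 / (508 × 410) = 2.5445e-05
20 log₁₀(2.5445e-05) = -91.89 dB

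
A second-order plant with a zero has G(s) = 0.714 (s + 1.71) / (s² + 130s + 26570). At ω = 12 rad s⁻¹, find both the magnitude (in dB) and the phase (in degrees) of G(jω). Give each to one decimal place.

|j12 + 1.71| = √(12² + 1.71²) = 12.12
|(j12)² + 130(j12) + 26570| = |26426 + j1560| = 2.647e+04
|G(j12)| = 0.714 × 12.12 / 2.647e+04 = 0.00032693
20 log₁₀(0.00032693) = -69.71 dB
∠(j12 + 1.71) = arctan(12/1.71) = 81.89°
∠[(j12)² + 130(j12) + 26570] = ∠[26426 + j1560] = 3.38°
∠G(j12) = 81.89° − 3.38° = 78.51°

|G| = -69.7 dB, ∠G = 78.5°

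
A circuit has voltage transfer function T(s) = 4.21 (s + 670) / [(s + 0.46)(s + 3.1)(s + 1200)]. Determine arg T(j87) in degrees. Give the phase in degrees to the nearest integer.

-174°

∠(j87 + 670) = arctan(87/670) = 7.40°
∠(j87 + 0.46) = arctan(87/0.46) = 89.70°
∠(j87 + 3.1) = arctan(87/3.1) = 87.96°
∠(j87 + 1200) = arctan(87/1200) = 4.15°
∠T(j87) = 7.40° − (89.70° + 87.96° + 4.15°) = -174.40°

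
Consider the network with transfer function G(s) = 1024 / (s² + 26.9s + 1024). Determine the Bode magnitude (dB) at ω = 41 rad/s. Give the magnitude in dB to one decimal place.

-2.0 dB

|(j41)² + 26.9(j41) + 1024| = |-657 + j1102.9| = 1284
|G(j41)| = 1024 / 1284 = 0.79766
20 log₁₀(0.79766) = -1.96 dB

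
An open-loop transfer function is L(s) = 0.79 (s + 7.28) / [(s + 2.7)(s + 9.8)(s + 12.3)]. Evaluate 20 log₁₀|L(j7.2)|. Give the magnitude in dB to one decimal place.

-44.3 dB

|j7.2 + 7.28| = √(7.2² + 7.28²) = 10.24
|j7.2 + 2.7| = √(7.2² + 2.7²) = 7.69
|j7.2 + 9.8| = √(7.2² + 9.8²) = 12.16
|j7.2 + 12.3| = √(7.2² + 12.3²) = 14.25
|L(j7.2)| = 0.79 × 10.24 / (7.69 × 12.16 × 14.25) = 0.0060693
20 log₁₀(0.0060693) = -44.34 dB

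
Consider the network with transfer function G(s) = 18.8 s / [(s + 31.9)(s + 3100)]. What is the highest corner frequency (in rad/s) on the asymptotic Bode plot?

Break frequencies occur at each pole and zero magnitude: 31.9 rad/s, 3100 rad/s.
The highest is 3100 rad/s.

3100 rad/s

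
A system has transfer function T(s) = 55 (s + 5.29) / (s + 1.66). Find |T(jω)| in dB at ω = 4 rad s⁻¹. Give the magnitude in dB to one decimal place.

38.5 dB

|j4 + 5.29| = √(4² + 5.29²) = 6.632
|j4 + 1.66| = √(4² + 1.66²) = 4.331
|T(j4)| = 55 × 6.632 / 4.331 = 84.226
20 log₁₀(84.226) = 38.51 dB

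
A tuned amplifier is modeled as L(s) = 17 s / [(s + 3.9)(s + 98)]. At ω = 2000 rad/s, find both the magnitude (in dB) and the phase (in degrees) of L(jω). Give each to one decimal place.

|j2000| = 2000
|j2000 + 3.9| = √(2000² + 3.9²) = 2000
|j2000 + 98| = √(2000² + 98²) = 2002
|L(j2000)| = 17 × 2000 / (2000 × 2002) = 0.0084898
20 log₁₀(0.0084898) = -41.42 dB
∠(j2000) = 90.00°
∠(j2000 + 3.9) = arctan(2000/3.9) = 89.89°
∠(j2000 + 98) = arctan(2000/98) = 87.19°
∠L(j2000) = 90.00° − (89.89° + 87.19°) = -87.08°

|L| = -41.4 dB, ∠L = -87.1 deg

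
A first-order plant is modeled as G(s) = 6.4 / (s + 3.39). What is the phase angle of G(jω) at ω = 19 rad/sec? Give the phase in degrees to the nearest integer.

-80°

∠(j19 + 3.39) = arctan(19/3.39) = 79.88°
∠G(j19) = −79.88° = -79.88°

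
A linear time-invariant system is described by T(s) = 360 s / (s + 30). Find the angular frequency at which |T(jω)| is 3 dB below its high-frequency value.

30 rad/s

For a single-pole high-pass, the −3 dB point is at the pole: ω = 30 rad/s.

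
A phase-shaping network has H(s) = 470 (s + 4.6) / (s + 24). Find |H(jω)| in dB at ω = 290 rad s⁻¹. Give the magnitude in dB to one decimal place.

|j290 + 4.6| = √(290² + 4.6²) = 290
|j290 + 24| = √(290² + 24²) = 291
|H(j290)| = 470 × 290 / 291 = 468.46
20 log₁₀(468.46) = 53.41 dB

53.4 dB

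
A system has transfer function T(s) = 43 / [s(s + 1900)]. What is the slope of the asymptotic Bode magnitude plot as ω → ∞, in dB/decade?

With 0 zeros and 2 poles, the high-frequency asymptotic slope is 20 × (0 − 2) = -40 dB/decade.

-40 dB/decade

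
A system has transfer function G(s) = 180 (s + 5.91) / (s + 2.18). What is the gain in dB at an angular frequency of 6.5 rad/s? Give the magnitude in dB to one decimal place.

47.3 dB

|j6.5 + 5.91| = √(6.5² + 5.91²) = 8.785
|j6.5 + 2.18| = √(6.5² + 2.18²) = 6.856
|G(j6.5)| = 180 × 8.785 / 6.856 = 230.65
20 log₁₀(230.65) = 47.26 dB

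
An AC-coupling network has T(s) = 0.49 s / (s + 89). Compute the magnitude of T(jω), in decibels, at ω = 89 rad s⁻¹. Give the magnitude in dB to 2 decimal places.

-9.21 dB

|j89| = 89
|j89 + 89| = √(89² + 89²) = 125.9
|T(j89)| = 0.49 × 89 / 125.9 = 0.34648
20 log₁₀(0.34648) = -9.206 dB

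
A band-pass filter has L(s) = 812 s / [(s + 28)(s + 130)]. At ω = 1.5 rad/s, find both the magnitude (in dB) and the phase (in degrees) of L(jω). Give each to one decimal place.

|L| = -9.5 dB, ∠L = 86.3°

|j1.5| = 1.5
|j1.5 + 28| = √(1.5² + 28²) = 28.04
|j1.5 + 130| = √(1.5² + 130²) = 130
|L(j1.5)| = 812 × 1.5 / (28.04 × 130) = 0.33411
20 log₁₀(0.33411) = -9.52 dB
∠(j1.5) = 90.00°
∠(j1.5 + 28) = arctan(1.5/28) = 3.07°
∠(j1.5 + 130) = arctan(1.5/130) = 0.66°
∠L(j1.5) = 90.00° − (3.07° + 0.66°) = 86.27°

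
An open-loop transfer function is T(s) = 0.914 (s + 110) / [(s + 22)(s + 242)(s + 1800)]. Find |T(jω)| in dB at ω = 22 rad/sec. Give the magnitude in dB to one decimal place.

-102.5 dB

|j22 + 110| = √(22² + 110²) = 112.2
|j22 + 22| = √(22² + 22²) = 31.11
|j22 + 242| = √(22² + 242²) = 243
|j22 + 1800| = √(22² + 1800²) = 1800
|T(j22)| = 0.914 × 112.2 / (31.11 × 243 × 1800) = 7.5337e-06
20 log₁₀(7.5337e-06) = -102.46 dB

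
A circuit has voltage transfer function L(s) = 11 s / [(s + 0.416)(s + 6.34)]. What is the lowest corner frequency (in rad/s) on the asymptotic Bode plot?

0.416 rad/s

Break frequencies occur at each pole and zero magnitude: 0.416 rad/s, 6.34 rad/s.
The lowest is 0.416 rad/s.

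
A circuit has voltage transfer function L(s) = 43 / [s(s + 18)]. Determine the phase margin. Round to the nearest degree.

83°

Gain crossover: |L(jω)| = 1 at ω ≈ 2.37 rad/s.
∠L(j2.37) = −90° − arctan(2.37/18) ≈ -97.50°
PM = 180° + (-97.50°) = 82.50°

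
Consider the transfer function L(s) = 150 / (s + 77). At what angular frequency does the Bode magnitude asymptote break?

The single real pole at s = −77 gives a corner at ω = 77 rad/s.

77 rad/s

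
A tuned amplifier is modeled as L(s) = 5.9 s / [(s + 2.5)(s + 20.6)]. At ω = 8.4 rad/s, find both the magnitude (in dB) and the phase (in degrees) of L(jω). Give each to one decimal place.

|L| = -11.9 dB, ∠L = -5.6°

|j8.4| = 8.4
|j8.4 + 2.5| = √(8.4² + 2.5²) = 8.764
|j8.4 + 20.6| = √(8.4² + 20.6²) = 22.25
|L(j8.4)| = 5.9 × 8.4 / (8.764 × 22.25) = 0.25419
20 log₁₀(0.25419) = -11.90 dB
∠(j8.4) = 90.00°
∠(j8.4 + 2.5) = arctan(8.4/2.5) = 73.43°
∠(j8.4 + 20.6) = arctan(8.4/20.6) = 22.18°
∠L(j8.4) = 90.00° − (73.43° + 22.18°) = -5.61°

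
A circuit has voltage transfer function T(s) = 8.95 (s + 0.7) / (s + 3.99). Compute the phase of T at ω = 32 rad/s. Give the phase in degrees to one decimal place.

5.9°

∠(j32 + 0.7) = arctan(32/0.7) = 88.75°
∠(j32 + 3.99) = arctan(32/3.99) = 82.89°
∠T(j32) = 88.75° − 82.89° = 5.85°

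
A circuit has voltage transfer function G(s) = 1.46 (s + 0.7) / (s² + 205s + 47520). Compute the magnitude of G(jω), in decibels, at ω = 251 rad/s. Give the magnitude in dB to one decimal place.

-43.3 dB

|j251 + 0.7| = √(251² + 0.7²) = 251
|(j251)² + 205(j251) + 47520| = |-15481 + j51455| = 5.373e+04
|G(j251)| = 1.46 × 251 / 5.373e+04 = 0.00682
20 log₁₀(0.00682) = -43.32 dB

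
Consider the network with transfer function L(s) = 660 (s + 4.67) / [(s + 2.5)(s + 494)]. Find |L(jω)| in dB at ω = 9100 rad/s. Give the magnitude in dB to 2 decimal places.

-22.80 dB

|j9100 + 4.67| = √(9100² + 4.67²) = 9100
|j9100 + 2.5| = √(9100² + 2.5²) = 9100
|j9100 + 494| = √(9100² + 494²) = 9113
|L(j9100)| = 660 × 9100 / (9100 × 9113) = 0.072421
20 log₁₀(0.072421) = -22.803 dB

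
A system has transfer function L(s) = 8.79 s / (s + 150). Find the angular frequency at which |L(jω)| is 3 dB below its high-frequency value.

For a single-pole high-pass, the −3 dB point is at the pole: ω = 150 rad/s.

150 rad/s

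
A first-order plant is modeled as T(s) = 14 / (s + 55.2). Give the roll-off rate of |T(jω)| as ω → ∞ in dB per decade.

With 0 zeros and 1 pole, the high-frequency asymptotic slope is 20 × (0 − 1) = -20 dB/decade.

-20 dB/decade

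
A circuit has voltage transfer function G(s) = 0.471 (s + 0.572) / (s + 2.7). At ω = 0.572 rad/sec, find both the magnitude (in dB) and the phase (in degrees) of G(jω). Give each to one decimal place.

|G| = -17.2 dB, ∠G = 33.0 deg

|j0.572 + 0.572| = √(0.572² + 0.572²) = 0.8089
|j0.572 + 2.7| = √(0.572² + 2.7²) = 2.76
|G(j0.572)| = 0.471 × 0.8089 / 2.76 = 0.13805
20 log₁₀(0.13805) = -17.20 dB
∠(j0.572 + 0.572) = arctan(0.572/0.572) = 45.00°
∠(j0.572 + 2.7) = arctan(0.572/2.7) = 11.96°
∠G(j0.572) = 45.00° − 11.96° = 33.04°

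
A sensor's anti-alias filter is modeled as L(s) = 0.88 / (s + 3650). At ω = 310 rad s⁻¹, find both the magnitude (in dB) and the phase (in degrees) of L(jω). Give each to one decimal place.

|L| = -72.4 dB, ∠L = -4.9°

|j310 + 3650| = √(310² + 3650²) = 3663
|L(j310)| = 0.88 / 3663 = 0.00024023
20 log₁₀(0.00024023) = -72.39 dB
∠(j310 + 3650) = arctan(310/3650) = 4.85°
∠L(j310) = −4.85° = -4.85°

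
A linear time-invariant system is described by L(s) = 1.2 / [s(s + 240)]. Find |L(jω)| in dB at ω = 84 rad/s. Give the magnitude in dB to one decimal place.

|j84 + 240| = √(84² + 240²) = 254.3
|j84| = 84
|L(j84)| = 1.2 / (254.3 × 84) = 5.6182e-05
20 log₁₀(5.6182e-05) = -85.01 dB

-85.0 dB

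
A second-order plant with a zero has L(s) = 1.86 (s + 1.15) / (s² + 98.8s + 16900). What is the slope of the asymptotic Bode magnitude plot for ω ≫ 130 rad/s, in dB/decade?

-20 dB/decade

With 1 zero and 2 poles, the high-frequency asymptotic slope is 20 × (1 − 2) = -20 dB/decade.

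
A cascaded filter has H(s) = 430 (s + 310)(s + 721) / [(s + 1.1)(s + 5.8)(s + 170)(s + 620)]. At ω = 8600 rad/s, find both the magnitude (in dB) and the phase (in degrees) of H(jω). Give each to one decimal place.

|H| = -104.7 dB, ∠H = -181.6°

|j8600 + 310| = √(8600² + 310²) = 8606
|j8600 + 721| = √(8600² + 721²) = 8630
|j8600 + 1.1| = √(8600² + 1.1²) = 8600
|j8600 + 5.8| = √(8600² + 5.8²) = 8600
|j8600 + 170| = √(8600² + 170²) = 8602
|j8600 + 620| = √(8600² + 620²) = 8622
|H(j8600)| = 430 × 8606 × 8630 / (8600 × 8600 × 8602 × 8622) = 5.8219e-06
20 log₁₀(5.8219e-06) = -104.70 dB
∠(j8600 + 310) = arctan(8600/310) = 87.94°
∠(j8600 + 721) = arctan(8600/721) = 85.21°
∠(j8600 + 1.1) = arctan(8600/1.1) = 89.99°
∠(j8600 + 5.8) = arctan(8600/5.8) = 89.96°
∠(j8600 + 170) = arctan(8600/170) = 88.87°
∠(j8600 + 620) = arctan(8600/620) = 85.88°
∠H(j8600) = 87.94° + 85.21° − (89.99° + 89.96° + 88.87° + 85.88°) = -181.55°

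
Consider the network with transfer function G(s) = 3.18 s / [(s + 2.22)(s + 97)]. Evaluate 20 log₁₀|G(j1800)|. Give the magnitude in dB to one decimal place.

-55.1 dB

|j1800| = 1800
|j1800 + 2.22| = √(1800² + 2.22²) = 1800
|j1800 + 97| = √(1800² + 97²) = 1803
|G(j1800)| = 3.18 × 1800 / (1800 × 1803) = 0.0017641
20 log₁₀(0.0017641) = -55.07 dB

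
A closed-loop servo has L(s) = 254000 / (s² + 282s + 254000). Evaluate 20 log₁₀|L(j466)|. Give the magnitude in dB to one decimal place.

|(j466)² + 282(j466) + 254000| = |36844 + j1.3141e+05| = 1.365e+05
|L(j466)| = 254000 / 1.365e+05 = 1.8611
20 log₁₀(1.8611) = 5.40 dB

5.4 dB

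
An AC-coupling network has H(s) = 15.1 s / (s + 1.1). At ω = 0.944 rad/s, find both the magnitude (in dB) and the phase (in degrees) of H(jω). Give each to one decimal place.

|H| = 19.9 dB, ∠H = 49.4°

|j0.944| = 0.944
|j0.944 + 1.1| = √(0.944² + 1.1²) = 1.45
|H(j0.944)| = 15.1 × 0.944 / 1.45 = 9.8338
20 log₁₀(9.8338) = 19.85 dB
∠(j0.944) = 90.00°
∠(j0.944 + 1.1) = arctan(0.944/1.1) = 40.64°
∠H(j0.944) = 90.00° − 40.64° = 49.36°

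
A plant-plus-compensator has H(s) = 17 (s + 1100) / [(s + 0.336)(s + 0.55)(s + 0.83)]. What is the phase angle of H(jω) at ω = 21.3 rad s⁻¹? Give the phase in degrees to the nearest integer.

∠(j21.3 + 1100) = arctan(21.3/1100) = 1.11°
∠(j21.3 + 0.336) = arctan(21.3/0.336) = 89.10°
∠(j21.3 + 0.55) = arctan(21.3/0.55) = 88.52°
∠(j21.3 + 0.83) = arctan(21.3/0.83) = 87.77°
∠H(j21.3) = 1.11° − (89.10° + 88.52° + 87.77°) = -264.28°

-264°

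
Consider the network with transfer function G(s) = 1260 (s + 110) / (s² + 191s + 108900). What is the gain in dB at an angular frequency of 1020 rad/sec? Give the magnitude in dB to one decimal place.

2.7 dB

|j1020 + 110| = √(1020² + 110²) = 1026
|(j1020)² + 191(j1020) + 108900| = |-9.315e+05 + j1.9482e+05| = 9.517e+05
|G(j1020)| = 1260 × 1026 / 9.517e+05 = 1.3583
20 log₁₀(1.3583) = 2.66 dB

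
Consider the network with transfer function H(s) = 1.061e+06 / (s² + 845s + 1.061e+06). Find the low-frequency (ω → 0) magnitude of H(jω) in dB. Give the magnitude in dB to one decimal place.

H(0) = 1.061e+06 / 1.061e+06 = 1
20 log₁₀(1) = 0.00 dB

0.0 dB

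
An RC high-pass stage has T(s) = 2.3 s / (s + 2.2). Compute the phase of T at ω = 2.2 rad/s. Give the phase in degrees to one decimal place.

45.0°

∠(j2.2) = 90.00°
∠(j2.2 + 2.2) = arctan(2.2/2.2) = 45.00°
∠T(j2.2) = 90.00° − 45.00° = 45.00°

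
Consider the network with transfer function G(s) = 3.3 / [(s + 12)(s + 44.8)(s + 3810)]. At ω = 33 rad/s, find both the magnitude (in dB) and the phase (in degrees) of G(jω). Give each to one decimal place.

|G| = -127.1 dB, ∠G = -106.9°

|j33 + 12| = √(33² + 12²) = 35.11
|j33 + 44.8| = √(33² + 44.8²) = 55.64
|j33 + 3810| = √(33² + 3810²) = 3810
|G(j33)| = 3.3 / (35.11 × 55.64 × 3810) = 4.4329e-07
20 log₁₀(4.4329e-07) = -127.07 dB
∠(j33 + 12) = arctan(33/12) = 70.02°
∠(j33 + 44.8) = arctan(33/44.8) = 36.38°
∠(j33 + 3810) = arctan(33/3810) = 0.50°
∠G(j33) = − (70.02° + 36.38° + 0.50°) = -106.89°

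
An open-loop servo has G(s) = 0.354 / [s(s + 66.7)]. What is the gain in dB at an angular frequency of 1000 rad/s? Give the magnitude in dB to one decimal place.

-129.0 dB

|j1000 + 66.7| = √(1000² + 66.7²) = 1002
|j1000| = 1000
|G(j1000)| = 0.354 / (1002 × 1000) = 3.5322e-07
20 log₁₀(3.5322e-07) = -129.04 dB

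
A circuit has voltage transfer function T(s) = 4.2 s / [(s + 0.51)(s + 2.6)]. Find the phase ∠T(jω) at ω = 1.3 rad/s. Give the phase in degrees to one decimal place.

∠(j1.3) = 90.00°
∠(j1.3 + 0.51) = arctan(1.3/0.51) = 68.58°
∠(j1.3 + 2.6) = arctan(1.3/2.6) = 26.57°
∠T(j1.3) = 90.00° − (68.58° + 26.57°) = -5.14°

-5.1°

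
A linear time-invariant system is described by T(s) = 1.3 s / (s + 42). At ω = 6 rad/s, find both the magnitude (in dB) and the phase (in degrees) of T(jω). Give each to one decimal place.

|T| = -14.7 dB, ∠T = 81.9°

|j6| = 6
|j6 + 42| = √(6² + 42²) = 42.43
|T(j6)| = 1.3 × 6 / 42.43 = 0.18385
20 log₁₀(0.18385) = -14.71 dB
∠(j6) = 90.00°
∠(j6 + 42) = arctan(6/42) = 8.13°
∠T(j6) = 90.00° − 8.13° = 81.87°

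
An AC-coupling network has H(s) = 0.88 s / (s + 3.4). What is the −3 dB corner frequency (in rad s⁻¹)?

For a single-pole high-pass, the −3 dB point is at the pole: ω = 3.4 rad s⁻¹.

3.4 rad s⁻¹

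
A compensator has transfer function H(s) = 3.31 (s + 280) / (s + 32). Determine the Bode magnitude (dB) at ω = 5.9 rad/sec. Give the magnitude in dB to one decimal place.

29.1 dB

|j5.9 + 280| = √(5.9² + 280²) = 280.1
|j5.9 + 32| = √(5.9² + 32²) = 32.54
|H(j5.9)| = 3.31 × 280.1 / 32.54 = 28.489
20 log₁₀(28.489) = 29.09 dB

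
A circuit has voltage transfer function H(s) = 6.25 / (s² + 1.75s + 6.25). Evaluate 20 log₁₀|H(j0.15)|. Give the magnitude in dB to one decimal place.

0.0 dB

|(j0.15)² + 1.75(j0.15) + 6.25| = |6.2275 + j0.2625| = 6.233
|H(j0.15)| = 6.25 / 6.233 = 1.0027
20 log₁₀(1.0027) = 0.02 dB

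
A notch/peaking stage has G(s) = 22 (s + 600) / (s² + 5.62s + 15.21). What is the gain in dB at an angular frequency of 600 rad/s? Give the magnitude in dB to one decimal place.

|j600 + 600| = √(600² + 600²) = 848.5
|(j600)² + 5.62(j600) + 15.21| = |-3.5998e+05 + j3372| = 3.6e+05
|G(j600)| = 22 × 848.5 / 3.6e+05 = 0.051854
20 log₁₀(0.051854) = -25.70 dB

-25.7 dB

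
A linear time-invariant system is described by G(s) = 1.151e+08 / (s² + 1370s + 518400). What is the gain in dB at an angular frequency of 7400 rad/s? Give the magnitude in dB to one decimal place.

|(j7400)² + 1370(j7400) + 518400| = |-5.4242e+07 + j1.0138e+07| = 5.518e+07
|G(j7400)| = 1.151e+08 / 5.518e+07 = 2.0859
20 log₁₀(2.0859) = 6.39 dB

6.4 dB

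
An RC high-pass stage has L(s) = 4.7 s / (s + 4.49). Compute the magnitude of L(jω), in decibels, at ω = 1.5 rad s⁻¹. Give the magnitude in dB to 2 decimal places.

3.46 dB

|j1.5| = 1.5
|j1.5 + 4.49| = √(1.5² + 4.49²) = 4.734
|L(j1.5)| = 4.7 × 1.5 / 4.734 = 1.4892
20 log₁₀(1.4892) = 3.459 dB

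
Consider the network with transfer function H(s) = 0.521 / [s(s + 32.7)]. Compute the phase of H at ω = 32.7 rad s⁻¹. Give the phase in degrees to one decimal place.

∠(j32.7 + 32.7) = arctan(32.7/32.7) = 45.00°
∠(j32.7) = 90.00°
∠H(j32.7) = − (45.00° + 90.00°) = -135.00°

-135.0°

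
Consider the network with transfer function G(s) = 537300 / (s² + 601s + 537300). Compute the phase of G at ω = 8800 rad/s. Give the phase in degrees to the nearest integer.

-176°

∠[(j8800)² + 601(j8800) + 537300] = ∠[-7.6903e+07 + j5.2888e+06] = 176.07°
∠G(j8800) = −176.07° = -176.07°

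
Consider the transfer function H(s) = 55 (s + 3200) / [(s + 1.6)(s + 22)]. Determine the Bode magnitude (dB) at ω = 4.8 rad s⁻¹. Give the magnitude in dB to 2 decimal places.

|j4.8 + 3200| = √(4.8² + 3200²) = 3200
|j4.8 + 1.6| = √(4.8² + 1.6²) = 5.06
|j4.8 + 22| = √(4.8² + 22²) = 22.52
|H(j4.8)| = 55 × 3200 / (5.06 × 22.52) = 1544.8
20 log₁₀(1544.8) = 63.777 dB

63.78 dB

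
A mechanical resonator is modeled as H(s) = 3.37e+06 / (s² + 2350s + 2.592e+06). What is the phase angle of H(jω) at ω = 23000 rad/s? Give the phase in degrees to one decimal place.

-174.1°

∠[(j23000)² + 2350(j23000) + 2.592e+06] = ∠[-5.2641e+08 + j5.405e+07] = 174.14°
∠H(j23000) = −174.14° = -174.14°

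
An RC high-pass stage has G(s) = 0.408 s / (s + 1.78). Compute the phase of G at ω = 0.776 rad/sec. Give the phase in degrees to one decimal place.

∠(j0.776) = 90.00°
∠(j0.776 + 1.78) = arctan(0.776/1.78) = 23.56°
∠G(j0.776) = 90.00° − 23.56° = 66.44°

66.4 deg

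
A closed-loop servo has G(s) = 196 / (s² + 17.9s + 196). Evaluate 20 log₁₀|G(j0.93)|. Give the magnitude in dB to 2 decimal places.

|(j0.93)² + 17.9(j0.93) + 196| = |195.14 + j16.647| = 195.8
|G(j0.93)| = 196 / 195.8 = 1.0008
20 log₁₀(1.0008) = 0.007 dB

0.01 dB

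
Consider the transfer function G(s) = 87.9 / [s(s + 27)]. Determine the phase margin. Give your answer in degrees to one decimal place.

Gain crossover: |G(jω)| = 1 at ω ≈ 3.23 rad s⁻¹.
∠G(j3.23) = −90° − arctan(3.23/27) ≈ -96.83°
PM = 180° + (-96.83°) = 83.17°

83.2°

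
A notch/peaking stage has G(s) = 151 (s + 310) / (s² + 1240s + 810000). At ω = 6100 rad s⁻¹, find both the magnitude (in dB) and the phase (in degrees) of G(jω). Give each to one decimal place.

|G| = -32.1 dB, ∠G = -81.2°

|j6100 + 310| = √(6100² + 310²) = 6108
|(j6100)² + 1240(j6100) + 810000| = |-3.64e+07 + j7.564e+06| = 3.718e+07
|G(j6100)| = 151 × 6108 / 3.718e+07 = 0.024808
20 log₁₀(0.024808) = -32.11 dB
∠(j6100 + 310) = arctan(6100/310) = 87.09°
∠[(j6100)² + 1240(j6100) + 810000] = ∠[-3.64e+07 + j7.564e+06] = 168.26°
∠G(j6100) = 87.09° − 168.26° = -81.17°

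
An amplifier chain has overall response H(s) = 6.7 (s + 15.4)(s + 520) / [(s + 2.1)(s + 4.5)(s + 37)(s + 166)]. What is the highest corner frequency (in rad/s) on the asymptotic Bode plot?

520 rad/s

Break frequencies occur at each pole and zero magnitude: 2.1 rad/s, 4.5 rad/s, 15.4 rad/s, 37 rad/s, 166 rad/s, 520 rad/s.
The highest is 520 rad/s.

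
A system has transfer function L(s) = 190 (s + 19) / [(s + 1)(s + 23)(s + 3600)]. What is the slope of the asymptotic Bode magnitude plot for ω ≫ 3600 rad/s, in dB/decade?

-40 dB/decade

With 1 zero and 3 poles, the high-frequency asymptotic slope is 20 × (1 − 3) = -40 dB/decade.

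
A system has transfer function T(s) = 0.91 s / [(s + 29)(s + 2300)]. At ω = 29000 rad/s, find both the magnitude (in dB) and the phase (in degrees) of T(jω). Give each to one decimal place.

|j29000| = 2.9e+04
|j29000 + 29| = √(29000² + 29²) = 2.9e+04
|j29000 + 2300| = √(29000² + 2300²) = 2.909e+04
|T(j29000)| = 0.91 × 2.9e+04 / (2.9e+04 × 2.909e+04) = 3.1281e-05
20 log₁₀(3.1281e-05) = -90.09 dB
∠(j29000) = 90.00°
∠(j29000 + 29) = arctan(29000/29) = 89.94°
∠(j29000 + 2300) = arctan(29000/2300) = 85.47°
∠T(j29000) = 90.00° − (89.94° + 85.47°) = -85.41°

|T| = -90.1 dB, ∠T = -85.4 deg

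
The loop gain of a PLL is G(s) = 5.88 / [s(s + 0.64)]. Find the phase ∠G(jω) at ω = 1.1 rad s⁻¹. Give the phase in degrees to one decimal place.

-149.8°

∠(j1.1 + 0.64) = arctan(1.1/0.64) = 59.81°
∠(j1.1) = 90.00°
∠G(j1.1) = − (59.81° + 90.00°) = -149.81°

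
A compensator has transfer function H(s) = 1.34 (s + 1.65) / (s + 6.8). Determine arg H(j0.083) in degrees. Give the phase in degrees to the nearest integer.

∠(j0.083 + 1.65) = arctan(0.083/1.65) = 2.88°
∠(j0.083 + 6.8) = arctan(0.083/6.8) = 0.70°
∠H(j0.083) = 2.88° − 0.70° = 2.18°

2°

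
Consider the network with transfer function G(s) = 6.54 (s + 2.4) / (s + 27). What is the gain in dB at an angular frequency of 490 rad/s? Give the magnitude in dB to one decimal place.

|j490 + 2.4| = √(490² + 2.4²) = 490
|j490 + 27| = √(490² + 27²) = 490.7
|G(j490)| = 6.54 × 490 / 490.7 = 6.5302
20 log₁₀(6.5302) = 16.30 dB

16.3 dB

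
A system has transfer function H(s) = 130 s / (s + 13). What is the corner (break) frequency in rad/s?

The single real pole at s = −13 gives a corner at ω = 13 rad/s.

13 rad/s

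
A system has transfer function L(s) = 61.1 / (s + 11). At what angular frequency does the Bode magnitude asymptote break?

11 rad/s

The single real pole at s = −11 gives a corner at ω = 11 rad/s.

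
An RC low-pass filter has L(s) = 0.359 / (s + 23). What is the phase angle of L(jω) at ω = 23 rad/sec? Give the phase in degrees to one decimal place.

-45.0°

∠(j23 + 23) = arctan(23/23) = 45.00°
∠L(j23) = −45.00° = -45.00°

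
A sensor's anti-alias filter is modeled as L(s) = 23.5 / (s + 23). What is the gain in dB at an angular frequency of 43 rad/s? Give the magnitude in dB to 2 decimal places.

|j43 + 23| = √(43² + 23²) = 48.76
|L(j43)| = 23.5 / 48.76 = 0.48191
20 log₁₀(0.48191) = -6.341 dB

-6.34 dB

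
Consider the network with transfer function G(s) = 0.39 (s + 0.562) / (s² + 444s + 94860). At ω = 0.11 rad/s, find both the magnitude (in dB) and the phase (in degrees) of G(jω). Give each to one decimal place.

|G| = -112.6 dB, ∠G = 11.0 deg

|j0.11 + 0.562| = √(0.11² + 0.562²) = 0.5727
|(j0.11)² + 444(j0.11) + 94860| = |94860 + j48.84| = 9.486e+04
|G(j0.11)| = 0.39 × 0.5727 / 9.486e+04 = 2.3544e-06
20 log₁₀(2.3544e-06) = -112.56 dB
∠(j0.11 + 0.562) = arctan(0.11/0.562) = 11.07°
∠[(j0.11)² + 444(j0.11) + 94860] = ∠[94860 + j48.84] = 0.03°
∠G(j0.11) = 11.07° − 0.03° = 11.04°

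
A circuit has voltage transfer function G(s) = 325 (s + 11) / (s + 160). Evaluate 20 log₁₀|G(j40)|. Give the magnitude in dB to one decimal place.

38.2 dB

|j40 + 11| = √(40² + 11²) = 41.48
|j40 + 160| = √(40² + 160²) = 164.9
|G(j40)| = 325 × 41.48 / 164.9 = 81.75
20 log₁₀(81.75) = 38.25 dB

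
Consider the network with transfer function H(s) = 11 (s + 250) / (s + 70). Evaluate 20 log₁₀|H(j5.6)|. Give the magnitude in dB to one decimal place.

31.9 dB

|j5.6 + 250| = √(5.6² + 250²) = 250.1
|j5.6 + 70| = √(5.6² + 70²) = 70.22
|H(j5.6)| = 11 × 250.1 / 70.22 = 39.17
20 log₁₀(39.17) = 31.86 dB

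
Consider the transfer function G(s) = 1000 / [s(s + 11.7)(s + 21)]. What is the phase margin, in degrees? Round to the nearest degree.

62°

Gain crossover: |G(jω)| = 1 at ω ≈ 3.81 rad s⁻¹.
∠G(j3.81) = −90° − arctan(3.81/11.7) − arctan(3.81/21) ≈ -118.31°
PM = 180° + (-118.31°) = 61.69°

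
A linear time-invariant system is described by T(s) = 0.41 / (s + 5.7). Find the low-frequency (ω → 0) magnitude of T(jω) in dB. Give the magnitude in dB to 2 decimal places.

T(0) = 0.41 / 5.7 = 0.07193
20 log₁₀(0.07193) = -22.862 dB

-22.86 dB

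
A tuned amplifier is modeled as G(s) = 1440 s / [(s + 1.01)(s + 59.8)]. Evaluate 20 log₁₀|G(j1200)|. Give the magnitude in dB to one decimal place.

|j1200| = 1200
|j1200 + 1.01| = √(1200² + 1.01²) = 1200
|j1200 + 59.8| = √(1200² + 59.8²) = 1201
|G(j1200)| = 1440 × 1200 / (1200 × 1201) = 1.1985
20 log₁₀(1.1985) = 1.57 dB

1.6 dB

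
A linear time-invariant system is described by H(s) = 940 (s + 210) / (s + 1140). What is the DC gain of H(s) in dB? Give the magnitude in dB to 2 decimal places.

44.77 dB

H(0) = 940 × 210 / 1140 = 173.16
20 log₁₀(173.16) = 44.769 dB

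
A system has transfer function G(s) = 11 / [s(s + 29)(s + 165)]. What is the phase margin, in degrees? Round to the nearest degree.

Gain crossover: |G(jω)| = 1 at ω ≈ 0.0023 rad s⁻¹.
∠G(j0.0023) = −90° − arctan(0.0023/29) − arctan(0.0023/165) ≈ -90.01°
PM = 180° + (-90.01°) = 89.99°

90°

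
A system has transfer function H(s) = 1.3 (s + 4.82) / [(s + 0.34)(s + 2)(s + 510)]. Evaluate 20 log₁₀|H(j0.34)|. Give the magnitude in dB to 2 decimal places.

-37.97 dB

|j0.34 + 4.82| = √(0.34² + 4.82²) = 4.832
|j0.34 + 0.34| = √(0.34² + 0.34²) = 0.4808
|j0.34 + 2| = √(0.34² + 2²) = 2.029
|j0.34 + 510| = √(0.34² + 510²) = 510
|H(j0.34)| = 1.3 × 4.832 / (0.4808 × 2.029 × 510) = 0.012627
20 log₁₀(0.012627) = -37.974 dB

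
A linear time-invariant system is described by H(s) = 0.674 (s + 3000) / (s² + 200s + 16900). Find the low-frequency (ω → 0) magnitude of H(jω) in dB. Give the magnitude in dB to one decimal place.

H(0) = 0.674 × 3000 / 16900 = 0.11964
20 log₁₀(0.11964) = -18.44 dB

-18.4 dB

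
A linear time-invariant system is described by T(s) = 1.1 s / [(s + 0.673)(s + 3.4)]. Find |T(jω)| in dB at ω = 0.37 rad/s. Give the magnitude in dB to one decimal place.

-16.2 dB

|j0.37| = 0.37
|j0.37 + 0.673| = √(0.37² + 0.673²) = 0.768
|j0.37 + 3.4| = √(0.37² + 3.4²) = 3.42
|T(j0.37)| = 1.1 × 0.37 / (0.768 × 3.42) = 0.15495
20 log₁₀(0.15495) = -16.20 dB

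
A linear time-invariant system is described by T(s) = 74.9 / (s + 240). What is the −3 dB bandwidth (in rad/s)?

240 rad/s

For a single-pole low-pass, the −3 dB point is at the pole: ω = 240 rad/s.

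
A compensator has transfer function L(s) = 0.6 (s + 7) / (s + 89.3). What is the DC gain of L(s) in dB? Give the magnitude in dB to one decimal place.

-26.6 dB

L(0) = 0.6 × 7 / 89.3 = 0.047032
20 log₁₀(0.047032) = -26.55 dB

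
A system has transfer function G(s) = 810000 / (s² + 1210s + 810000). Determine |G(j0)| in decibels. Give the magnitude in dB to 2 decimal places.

G(0) = 810000 / 810000 = 1
20 log₁₀(1) = 0.000 dB

0.00 dB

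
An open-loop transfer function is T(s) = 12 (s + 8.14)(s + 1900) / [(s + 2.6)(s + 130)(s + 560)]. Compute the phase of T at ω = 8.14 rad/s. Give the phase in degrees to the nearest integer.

-31 deg

∠(j8.14 + 8.14) = arctan(8.14/8.14) = 45.00°
∠(j8.14 + 1900) = arctan(8.14/1900) = 0.25°
∠(j8.14 + 2.6) = arctan(8.14/2.6) = 72.29°
∠(j8.14 + 130) = arctan(8.14/130) = 3.58°
∠(j8.14 + 560) = arctan(8.14/560) = 0.83°
∠T(j8.14) = 45.00° + 0.25° − (72.29° + 3.58° + 0.83°) = -31.46°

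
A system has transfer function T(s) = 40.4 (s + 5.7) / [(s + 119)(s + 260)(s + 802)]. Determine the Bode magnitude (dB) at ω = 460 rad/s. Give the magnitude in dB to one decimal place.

|j460 + 5.7| = √(460² + 5.7²) = 460
|j460 + 119| = √(460² + 119²) = 475.1
|j460 + 260| = √(460² + 260²) = 528.4
|j460 + 802| = √(460² + 802²) = 924.6
|T(j460)| = 40.4 × 460 / (475.1 × 528.4 × 924.6) = 8.0068e-05
20 log₁₀(8.0068e-05) = -81.93 dB

-81.9 dB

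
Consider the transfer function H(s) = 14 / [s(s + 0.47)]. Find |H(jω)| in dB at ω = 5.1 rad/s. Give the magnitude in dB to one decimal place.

-5.4 dB

|j5.1 + 0.47| = √(5.1² + 0.47²) = 5.122
|j5.1| = 5.1
|H(j5.1)| = 14 / (5.122 × 5.1) = 0.53598
20 log₁₀(0.53598) = -5.42 dB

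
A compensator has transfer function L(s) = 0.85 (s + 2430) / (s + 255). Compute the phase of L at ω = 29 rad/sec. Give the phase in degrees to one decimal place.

∠(j29 + 2430) = arctan(29/2430) = 0.68°
∠(j29 + 255) = arctan(29/255) = 6.49°
∠L(j29) = 0.68° − 6.49° = -5.80°

-5.8°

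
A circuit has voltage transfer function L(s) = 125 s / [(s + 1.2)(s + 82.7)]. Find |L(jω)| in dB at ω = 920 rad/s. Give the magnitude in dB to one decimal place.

|j920| = 920
|j920 + 1.2| = √(920² + 1.2²) = 920
|j920 + 82.7| = √(920² + 82.7²) = 923.7
|L(j920)| = 125 × 920 / (920 × 923.7) = 0.13532
20 log₁₀(0.13532) = -17.37 dB

-17.4 dB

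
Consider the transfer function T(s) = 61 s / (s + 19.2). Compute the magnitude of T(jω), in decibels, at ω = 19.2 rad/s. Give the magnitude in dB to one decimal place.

32.7 dB

|j19.2| = 19.2
|j19.2 + 19.2| = √(19.2² + 19.2²) = 27.15
|T(j19.2)| = 61 × 19.2 / 27.15 = 43.134
20 log₁₀(43.134) = 32.70 dB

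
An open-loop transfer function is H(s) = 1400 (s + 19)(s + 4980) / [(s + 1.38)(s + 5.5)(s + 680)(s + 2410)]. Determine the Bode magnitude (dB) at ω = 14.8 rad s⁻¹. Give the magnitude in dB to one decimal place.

|j14.8 + 19| = √(14.8² + 19²) = 24.08
|j14.8 + 4980| = √(14.8² + 4980²) = 4980
|j14.8 + 1.38| = √(14.8² + 1.38²) = 14.86
|j14.8 + 5.5| = √(14.8² + 5.5²) = 15.79
|j14.8 + 680| = √(14.8² + 680²) = 680.2
|j14.8 + 2410| = √(14.8² + 2410²) = 2410
|H(j14.8)| = 1400 × 24.08 × 4980 / (14.86 × 15.79 × 680.2 × 2410) = 0.43647
20 log₁₀(0.43647) = -7.20 dB

-7.2 dB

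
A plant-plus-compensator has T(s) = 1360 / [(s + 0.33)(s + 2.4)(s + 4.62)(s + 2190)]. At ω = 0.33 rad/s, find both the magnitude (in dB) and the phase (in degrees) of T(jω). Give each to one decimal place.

|j0.33 + 0.33| = √(0.33² + 0.33²) = 0.4667
|j0.33 + 2.4| = √(0.33² + 2.4²) = 2.423
|j0.33 + 4.62| = √(0.33² + 4.62²) = 4.632
|j0.33 + 2190| = √(0.33² + 2190²) = 2190
|T(j0.33)| = 1360 / (0.4667 × 2.423 × 4.632 × 2190) = 0.11859
20 log₁₀(0.11859) = -18.52 dB
∠(j0.33 + 0.33) = arctan(0.33/0.33) = 45.00°
∠(j0.33 + 2.4) = arctan(0.33/2.4) = 7.83°
∠(j0.33 + 4.62) = arctan(0.33/4.62) = 4.09°
∠(j0.33 + 2190) = arctan(0.33/2190) = 0.01°
∠T(j0.33) = − (45.00° + 7.83° + 4.09° + 0.01°) = -56.92°

|T| = -18.5 dB, ∠T = -56.9°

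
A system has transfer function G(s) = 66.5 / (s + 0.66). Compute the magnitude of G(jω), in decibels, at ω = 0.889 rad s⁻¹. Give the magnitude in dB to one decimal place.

|j0.889 + 0.66| = √(0.889² + 0.66²) = 1.107
|G(j0.889)| = 66.5 / 1.107 = 60.061
20 log₁₀(60.061) = 35.57 dB

35.6 dB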